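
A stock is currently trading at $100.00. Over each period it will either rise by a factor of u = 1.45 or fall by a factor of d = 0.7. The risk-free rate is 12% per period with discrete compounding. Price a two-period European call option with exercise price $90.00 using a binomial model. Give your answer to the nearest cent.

$34.58

Risk-neutral probability p = (1 + 0.12 − 0.7)/(1.45 − 0.7) = 0.4200/0.7500 = 0.5600
Terminal stock prices: S_uu = 210.2, S_ud = 101.5, S_dd = 49
Terminal payoffs (S − K): max(120.2, 0) = 120.2, max(11.5, 0) = 11.5, max(-41, 0) = 0
Node u (S = 145): V_u = 1/1.12·[0.5600·120.2500 + 0.4400·11.5000] = 64.6429
Node d (S = 70): V_d = 1/1.12·[0.5600·11.5000 + 0.4400·0.0000] = 5.7500
Node 0 (S = 100): V_0 = 1/1.12·[0.5600·64.6429 + 0.4400·5.7500] = 34.5804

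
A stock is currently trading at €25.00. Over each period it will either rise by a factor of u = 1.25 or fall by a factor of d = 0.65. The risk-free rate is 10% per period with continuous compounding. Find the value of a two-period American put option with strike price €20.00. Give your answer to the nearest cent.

Risk-neutral probability p = (e^0.1 − 0.65)/(1.25 − 0.65) = 0.4552/0.6000 = 0.7586
Terminal stock prices: S_uu = 39.06, S_ud = 20.31, S_dd = 10.56
Terminal payoffs (K − S): max(-19.06, 0) = 0, max(-0.3125, 0) = 0, max(9.437, 0) = 9.437
Node u (S = 31.25): continuation = e^(−0.1)·[0.7586·0.0000 + 0.2414·0.0000] = 0.0000; exercise value = 0.0000 ≤ continuation, so V_u = 0.0000
Node d (S = 16.25): continuation = e^(−0.1)·[0.7586·0.0000 + 0.2414·9.4375] = 2.0613; exercise value = 3.7500 > continuation, so V_d = 3.7500 (exercise)
Node 0 (S = 25): continuation = e^(−0.1)·[0.7586·0.0000 + 0.2414·3.7500] = 0.8190; exercise value = 0.0000 ≤ continuation, so V_0 = 0.8190

€0.82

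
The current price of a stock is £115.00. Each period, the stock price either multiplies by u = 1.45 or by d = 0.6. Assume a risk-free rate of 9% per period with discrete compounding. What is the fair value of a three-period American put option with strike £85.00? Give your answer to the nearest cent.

£10.57

Risk-neutral probability p = (1 + 0.09 − 0.6)/(1.45 − 0.6) = 0.4900/0.8500 = 0.5765
Terminal stock prices: S_uuu = 350.6, S_uud = 145.1, S_udd = 60.03, S_ddd = 24.84
Terminal payoffs (K − S): max(-265.6, 0) = 0, max(-60.07, 0) = 0, max(24.97, 0) = 24.97, max(60.16, 0) = 60.16
Node uu (S = 241.8): continuation = 1/1.09·[0.5765·0.0000 + 0.4235·0.0000] = 0.0000; exercise value = 0.0000 ≤ continuation, so V_uu = 0.0000
Node ud (S = 100): continuation = 1/1.09·[0.5765·0.0000 + 0.4235·24.9700] = 9.7023; exercise value = 0.0000 ≤ continuation, so V_ud = 9.7023
Node dd (S = 41.4): continuation = 1/1.09·[0.5765·24.9700 + 0.4235·60.1600] = 36.5817; exercise value = 43.6000 > continuation, so V_dd = 43.6000 (exercise)
Node u (S = 166.8): continuation = 1/1.09·[0.5765·0.0000 + 0.4235·9.7023] = 3.7699; exercise value = 0.0000 ≤ continuation, so V_u = 3.7699
Node d (S = 69): continuation = 1/1.09·[0.5765·9.7023 + 0.4235·43.6000] = 22.0725; exercise value = 16.0000 ≤ continuation, so V_d = 22.0725
Node 0 (S = 115): continuation = 1/1.09·[0.5765·3.7699 + 0.4235·22.0725] = 10.5703; exercise value = 0.0000 ≤ continuation, so V_0 = 10.5703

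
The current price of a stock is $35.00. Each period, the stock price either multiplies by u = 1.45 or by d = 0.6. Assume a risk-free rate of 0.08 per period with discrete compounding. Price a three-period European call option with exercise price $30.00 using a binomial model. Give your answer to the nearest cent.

$15.64

Risk-neutral probability p = (1 + 0.08 − 0.6)/(1.45 − 0.6) = 0.4800/0.8500 = 0.5647
Terminal stock prices: S_uuu = 106.7, S_uud = 44.15, S_udd = 18.27, S_ddd = 7.56
Terminal payoffs (S − K): max(76.7, 0) = 76.7, max(14.15, 0) = 14.15, max(-11.73, 0) = 0, max(-22.44, 0) = 0
Node uu (S = 73.59): V_uu = 1/1.08·[0.5647·76.7019 + 0.4353·14.1525] = 45.8097
Node ud (S = 30.45): V_ud = 1/1.08·[0.5647·14.1525 + 0.4353·0.0000] = 7.4000
Node dd (S = 12.6): V_dd = 1/1.08·[0.5647·0.0000 + 0.4353·0.0000] = 0.0000
Node u (S = 50.75): V_u = 1/1.08·[0.5647·45.8097 + 0.4353·7.4000] = 26.9354
Node d (S = 21): V_d = 1/1.08·[0.5647·7.4000 + 0.4353·0.0000] = 3.8693
Node 0 (S = 35): V_0 = 1/1.08·[0.5647·26.9354 + 0.4353·3.8693] = 15.6434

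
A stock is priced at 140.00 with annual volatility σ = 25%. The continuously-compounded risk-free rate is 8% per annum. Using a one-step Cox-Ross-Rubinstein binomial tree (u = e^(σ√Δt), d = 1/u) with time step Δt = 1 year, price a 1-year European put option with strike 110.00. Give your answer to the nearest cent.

CRR parameters: u = e^(σ√Δt) = e^(0.25·√1) = 1.2840, d = 1/u = 0.7788
Per-period rate: rΔt = 0.08·1 = 0.08, so R = e^0.08 = 1.0833
Risk-neutral probability p = (e^0.08 − 0.7788)/(1.2840 − 0.7788) = 0.3045/0.5052 = 0.6027
Terminal stock prices: S_u = 179.8, S_d = 109
Terminal payoffs (K − S): max(-69.76, 0) = 0, max(0.9679, 0) = 0.9679
Node 0 (S = 140): V_0 = e^(−0.08)·[0.6027·0.0000 + 0.3973·0.9679] = 0.3550

0.36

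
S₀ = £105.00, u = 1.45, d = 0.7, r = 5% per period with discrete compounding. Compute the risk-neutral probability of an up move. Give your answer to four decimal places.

p = 0.4667

Risk-neutral probability p = (1 + 0.05 − 0.7)/(1.45 − 0.7) = 0.3500/0.7500 = 0.4667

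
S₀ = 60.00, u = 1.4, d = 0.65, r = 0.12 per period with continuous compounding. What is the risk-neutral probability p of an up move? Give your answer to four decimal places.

p = 0.6367

Risk-neutral probability p = (e^0.12 − 0.65)/(1.4 − 0.65) = 0.4775/0.7500 = 0.6367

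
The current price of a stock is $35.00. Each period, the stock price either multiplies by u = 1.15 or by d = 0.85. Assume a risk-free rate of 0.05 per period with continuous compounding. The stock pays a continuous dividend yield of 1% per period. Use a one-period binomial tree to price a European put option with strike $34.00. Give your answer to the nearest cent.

$1.47

Per-period risk-free factor R = e^0.05 = 1.0513; dividend-adjusted growth = e^(0.05−0.01) = 1.0408.
Risk-neutral probability p = (1.0408 − 0.85)/(1.15 − 0.85) = 0.1908/0.3000 = 0.6360
Terminal stock prices: S_u = 40.25, S_d = 29.75
Terminal payoffs (K − S): max(-6.25, 0) = 0, max(4.25, 0) = 4.25
Node 0 (S = 35): V_0 = e^(−0.05)·[0.6360·0.0000 + 0.3640·4.2500] = 1.4714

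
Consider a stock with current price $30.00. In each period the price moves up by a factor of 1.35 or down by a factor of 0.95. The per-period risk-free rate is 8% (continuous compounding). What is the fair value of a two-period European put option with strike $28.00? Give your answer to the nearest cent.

Risk-neutral probability p = (e^0.08 − 0.95)/(1.35 − 0.95) = 0.1333/0.4000 = 0.3332
Terminal stock prices: S_uu = 54.68, S_ud = 38.48, S_dd = 27.07
Terminal payoffs (K − S): max(-26.68, 0) = 0, max(-10.48, 0) = 0, max(0.925, 0) = 0.925
Node u (S = 40.5): V_u = e^(−0.08)·[0.3332·0.0000 + 0.6668·0.0000] = 0.0000
Node d (S = 28.5): V_d = e^(−0.08)·[0.3332·0.0000 + 0.6668·0.9250] = 0.5694
Node 0 (S = 30): V_0 = e^(−0.08)·[0.3332·0.0000 + 0.6668·0.5694] = 0.3504

$0.35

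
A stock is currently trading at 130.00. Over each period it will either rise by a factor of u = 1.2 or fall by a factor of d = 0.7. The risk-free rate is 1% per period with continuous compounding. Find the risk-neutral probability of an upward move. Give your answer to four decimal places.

p = 0.6201

Risk-neutral probability p = (e^0.01 − 0.7)/(1.2 − 0.7) = 0.3101/0.5000 = 0.6201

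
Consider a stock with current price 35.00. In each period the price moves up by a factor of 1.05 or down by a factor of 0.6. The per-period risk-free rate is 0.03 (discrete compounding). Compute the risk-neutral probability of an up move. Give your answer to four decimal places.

p = 0.9556

Risk-neutral probability p = (1 + 0.03 − 0.6)/(1.05 − 0.6) = 0.4300/0.4500 = 0.9556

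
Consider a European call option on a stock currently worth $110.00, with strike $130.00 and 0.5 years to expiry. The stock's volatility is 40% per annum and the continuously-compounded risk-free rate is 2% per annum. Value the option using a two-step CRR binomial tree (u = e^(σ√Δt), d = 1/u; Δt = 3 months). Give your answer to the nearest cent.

CRR parameters: u = e^(σ√Δt) = e^(0.4·√0.25) = 1.2214, d = 1/u = 0.8187
Per-period rate: rΔt = 0.02·0.25 = 0.005, so R = e^0.005 = 1.0050
Risk-neutral probability p = (e^0.005 − 0.8187)/(1.2214 − 0.8187) = 0.1863/0.4027 = 0.4626
Terminal stock prices: S_uu = 164.1, S_ud = 110, S_dd = 73.74
Terminal payoffs (S − K): max(34.1, 0) = 34.1, max(-20, 0) = 0, max(-56.26, 0) = 0
Node u (S = 134.4): V_u = e^(−0.005)·[0.4626·34.1007 + 0.5374·0.0000] = 15.6968
Node d (S = 90.06): V_d = e^(−0.005)·[0.4626·0.0000 + 0.5374·0.0000] = 0.0000
Node 0 (S = 110): V_0 = e^(−0.005)·[0.4626·15.6968 + 0.5374·0.0000] = 7.2253

$7.23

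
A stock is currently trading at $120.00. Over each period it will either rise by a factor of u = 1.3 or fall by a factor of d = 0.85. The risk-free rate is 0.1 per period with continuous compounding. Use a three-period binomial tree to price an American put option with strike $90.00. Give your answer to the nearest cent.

$0.98

Risk-neutral probability p = (e^0.1 − 0.85)/(1.3 − 0.85) = 0.2552/0.4500 = 0.5670
Terminal stock prices: S_uuu = 263.6, S_uud = 172.4, S_udd = 112.7, S_ddd = 73.69
Terminal payoffs (K − S): max(-173.6, 0) = 0, max(-82.38, 0) = 0, max(-22.71, 0) = 0, max(16.31, 0) = 16.31
Node uu (S = 202.8): continuation = e^(−0.1)·[0.5670·0.0000 + 0.4330·0.0000] = 0.0000; exercise value = 0.0000 ≤ continuation, so V_uu = 0.0000
Node ud (S = 132.6): continuation = e^(−0.1)·[0.5670·0.0000 + 0.4330·0.0000] = 0.0000; exercise value = 0.0000 ≤ continuation, so V_ud = 0.0000
Node dd (S = 86.7): continuation = e^(−0.1)·[0.5670·0.0000 + 0.4330·16.3050] = 6.3875; exercise value = 3.3000 ≤ continuation, so V_dd = 6.3875
Node u (S = 156): continuation = e^(−0.1)·[0.5670·0.0000 + 0.4330·0.0000] = 0.0000; exercise value = 0.0000 ≤ continuation, so V_u = 0.0000
Node d (S = 102): continuation = e^(−0.1)·[0.5670·0.0000 + 0.4330·6.3875] = 2.5023; exercise value = 0.0000 ≤ continuation, so V_d = 2.5023
Node 0 (S = 120): continuation = e^(−0.1)·[0.5670·0.0000 + 0.4330·2.5023] = 0.9803; exercise value = 0.0000 ≤ continuation, so V_0 = 0.9803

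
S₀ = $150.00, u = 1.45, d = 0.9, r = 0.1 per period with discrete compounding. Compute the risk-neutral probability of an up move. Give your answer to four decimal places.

Risk-neutral probability p = (1 + 0.1 − 0.9)/(1.45 − 0.9) = 0.2000/0.5500 = 0.3636

p = 0.3636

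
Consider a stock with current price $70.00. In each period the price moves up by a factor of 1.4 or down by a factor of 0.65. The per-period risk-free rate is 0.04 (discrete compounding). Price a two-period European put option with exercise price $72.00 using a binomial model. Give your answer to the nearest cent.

$12.87

Risk-neutral probability p = (1 + 0.04 − 0.65)/(1.4 − 0.65) = 0.3900/0.7500 = 0.5200
Terminal stock prices: S_uu = 137.2, S_ud = 63.7, S_dd = 29.58
Terminal payoffs (K − S): max(-65.2, 0) = 0, max(8.3, 0) = 8.3, max(42.42, 0) = 42.42
Node u (S = 98): V_u = 1/1.04·[0.5200·0.0000 + 0.4800·8.3000] = 3.8308
Node d (S = 45.5): V_d = 1/1.04·[0.5200·8.3000 + 0.4800·42.4250] = 23.7308
Node 0 (S = 70): V_0 = 1/1.04·[0.5200·3.8308 + 0.4800·23.7308] = 12.8680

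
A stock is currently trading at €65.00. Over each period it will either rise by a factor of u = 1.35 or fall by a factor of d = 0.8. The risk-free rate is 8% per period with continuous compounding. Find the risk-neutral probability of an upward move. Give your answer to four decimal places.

p = 0.5151

Risk-neutral probability p = (e^0.08 − 0.8)/(1.35 − 0.8) = 0.2833/0.5500 = 0.5151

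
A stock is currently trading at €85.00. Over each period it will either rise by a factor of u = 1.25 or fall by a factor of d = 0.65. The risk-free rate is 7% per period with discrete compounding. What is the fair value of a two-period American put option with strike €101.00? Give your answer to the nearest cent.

Risk-neutral probability p = (1 + 0.07 − 0.65)/(1.25 − 0.65) = 0.4200/0.6000 = 0.7000
Terminal stock prices: S_uu = 132.8, S_ud = 69.06, S_dd = 35.91
Terminal payoffs (K − S): max(-31.81, 0) = 0, max(31.94, 0) = 31.94, max(65.09, 0) = 65.09
Node u (S = 106.2): continuation = 1/1.07·[0.7000·0.0000 + 0.3000·31.9375] = 8.9544; exercise value = 0.0000 ≤ continuation, so V_u = 8.9544
Node d (S = 55.25): continuation = 1/1.07·[0.7000·31.9375 + 0.3000·65.0875] = 39.1425; exercise value = 45.7500 > continuation, so V_d = 45.7500 (exercise)
Node 0 (S = 85): continuation = 1/1.07·[0.7000·8.9544 + 0.3000·45.7500] = 18.6851; exercise value = 16.0000 ≤ continuation, so V_0 = 18.6851

€18.69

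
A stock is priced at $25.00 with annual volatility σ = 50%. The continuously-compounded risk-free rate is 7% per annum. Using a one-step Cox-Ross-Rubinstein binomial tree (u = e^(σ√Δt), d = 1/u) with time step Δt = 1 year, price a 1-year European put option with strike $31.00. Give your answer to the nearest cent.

CRR parameters: u = e^(σ√Δt) = e^(0.5·√1) = 1.6487, d = 1/u = 0.6065
Per-period rate: rΔt = 0.07·1 = 0.07, so R = e^0.07 = 1.0725
Risk-neutral probability p = (e^0.07 − 0.6065)/(1.6487 − 0.6065) = 0.4660/1.0422 = 0.4471
Terminal stock prices: S_u = 41.22, S_d = 15.16
Terminal payoffs (K − S): max(-10.22, 0) = 0, max(15.84, 0) = 15.84
Node 0 (S = 25): V_0 = e^(−0.07)·[0.4471·0.0000 + 0.5529·15.8367] = 8.1640

$8.16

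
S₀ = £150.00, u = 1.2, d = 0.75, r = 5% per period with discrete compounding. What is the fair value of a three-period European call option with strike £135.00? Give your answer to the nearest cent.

£42.16

Risk-neutral probability p = (1 + 0.05 − 0.75)/(1.2 − 0.75) = 0.3000/0.4500 = 0.6667
Terminal stock prices: S_uuu = 259.2, S_uud = 162, S_udd = 101.2, S_ddd = 63.28
Terminal payoffs (S − K): max(124.2, 0) = 124.2, max(27, 0) = 27, max(-33.75, 0) = 0, max(-71.72, 0) = 0
Node uu (S = 216): V_uu = 1/1.05·[0.6667·124.2000 + 0.3333·27.0000] = 87.4286
Node ud (S = 135): V_ud = 1/1.05·[0.6667·27.0000 + 0.3333·0.0000] = 17.1429
Node dd (S = 84.38): V_dd = 1/1.05·[0.6667·0.0000 + 0.3333·0.0000] = 0.0000
Node u (S = 180): V_u = 1/1.05·[0.6667·87.4286 + 0.3333·17.1429] = 60.9524
Node d (S = 112.5): V_d = 1/1.05·[0.6667·17.1429 + 0.3333·0.0000] = 10.8844
Node 0 (S = 150): V_0 = 1/1.05·[0.6667·60.9524 + 0.3333·10.8844] = 42.1553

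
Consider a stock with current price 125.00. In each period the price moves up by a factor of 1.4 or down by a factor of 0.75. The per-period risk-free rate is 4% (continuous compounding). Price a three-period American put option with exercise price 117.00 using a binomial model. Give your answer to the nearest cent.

17.66

Risk-neutral probability p = (e^0.04 − 0.75)/(1.4 − 0.75) = 0.2908/0.6500 = 0.4474
Terminal stock prices: S_uuu = 343, S_uud = 183.7, S_udd = 98.44, S_ddd = 52.73
Terminal payoffs (K − S): max(-226, 0) = 0, max(-66.75, 0) = 0, max(18.56, 0) = 18.56, max(64.27, 0) = 64.27
Node uu (S = 245): continuation = e^(−0.04)·[0.4474·0.0000 + 0.5526·0.0000] = 0.0000; exercise value = 0.0000 ≤ continuation, so V_uu = 0.0000
Node ud (S = 131.2): continuation = e^(−0.04)·[0.4474·0.0000 + 0.5526·18.5625] = 9.8554; exercise value = 0.0000 ≤ continuation, so V_ud = 9.8554
Node dd (S = 70.31): continuation = e^(−0.04)·[0.4474·18.5625 + 0.5526·64.2656] = 42.0999; exercise value = 46.6875 > continuation, so V_dd = 46.6875 (exercise)
Node u (S = 175): continuation = e^(−0.04)·[0.4474·0.0000 + 0.5526·9.8554] = 5.2325; exercise value = 0.0000 ≤ continuation, so V_u = 5.2325
Node d (S = 93.75): continuation = e^(−0.04)·[0.4474·9.8554 + 0.5526·46.6875] = 29.0243; exercise value = 23.2500 ≤ continuation, so V_d = 29.0243
Node 0 (S = 125): continuation = e^(−0.04)·[0.4474·5.2325 + 0.5526·29.0243] = 17.6591; exercise value = 0.0000 ≤ continuation, so V_0 = 17.6591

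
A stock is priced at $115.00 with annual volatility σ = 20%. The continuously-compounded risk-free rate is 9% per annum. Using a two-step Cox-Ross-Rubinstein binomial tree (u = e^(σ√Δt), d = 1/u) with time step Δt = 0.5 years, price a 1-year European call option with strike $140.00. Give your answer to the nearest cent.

$4.52

CRR parameters: u = e^(σ√Δt) = e^(0.2·√0.5) = 1.1519, d = 1/u = 0.8681
Per-period rate: rΔt = 0.09·0.5 = 0.045, so R = e^0.045 = 1.0460
Risk-neutral probability p = (e^0.045 − 0.8681)/(1.1519 − 0.8681) = 0.1779/0.2838 = 0.6269
Terminal stock prices: S_uu = 152.6, S_ud = 115, S_dd = 86.67
Terminal payoffs (S − K): max(12.59, 0) = 12.59, max(-25, 0) = 0, max(-53.33, 0) = 0
Node u (S = 132.5): V_u = e^(−0.045)·[0.6269·12.5931 + 0.3731·0.0000] = 7.5472
Node d (S = 99.83): V_d = e^(−0.045)·[0.6269·0.0000 + 0.3731·0.0000] = 0.0000
Node 0 (S = 115): V_0 = e^(−0.045)·[0.6269·7.5472 + 0.3731·0.0000] = 4.5231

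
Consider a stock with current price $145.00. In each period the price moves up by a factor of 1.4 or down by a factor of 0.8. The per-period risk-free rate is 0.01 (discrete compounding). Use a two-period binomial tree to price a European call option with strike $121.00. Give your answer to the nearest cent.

$38.06

Risk-neutral probability p = (1 + 0.01 − 0.8)/(1.4 − 0.8) = 0.2100/0.6000 = 0.3500
Terminal stock prices: S_uu = 284.2, S_ud = 162.4, S_dd = 92.8
Terminal payoffs (S − K): max(163.2, 0) = 163.2, max(41.4, 0) = 41.4, max(-28.2, 0) = 0
Node u (S = 203): V_u = 1/1.01·[0.3500·163.2000 + 0.6500·41.4000] = 83.1980
Node d (S = 116): V_d = 1/1.01·[0.3500·41.4000 + 0.6500·0.0000] = 14.3465
Node 0 (S = 145): V_0 = 1/1.01·[0.3500·83.1980 + 0.6500·14.3465] = 38.0639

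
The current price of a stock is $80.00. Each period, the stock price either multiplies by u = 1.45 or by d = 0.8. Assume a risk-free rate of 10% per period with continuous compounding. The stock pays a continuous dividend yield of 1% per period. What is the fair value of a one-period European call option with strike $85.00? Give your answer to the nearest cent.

$12.69

Per-period risk-free factor R = e^0.1 = 1.1052; dividend-adjusted growth = e^(0.1−0.01) = 1.0942.
Risk-neutral probability p = (1.0942 − 0.8)/(1.45 − 0.8) = 0.2942/0.6500 = 0.4526
Terminal stock prices: S_u = 116, S_d = 64
Terminal payoffs (S − K): max(31, 0) = 31, max(-21, 0) = 0
Node 0 (S = 80): V_0 = e^(−0.1)·[0.4526·31.0000 + 0.5474·0.0000] = 12.6947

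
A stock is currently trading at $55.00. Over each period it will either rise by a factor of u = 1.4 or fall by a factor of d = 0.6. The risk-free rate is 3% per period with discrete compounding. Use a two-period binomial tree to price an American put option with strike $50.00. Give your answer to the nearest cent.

$8.52

Risk-neutral probability p = (1 + 0.03 − 0.6)/(1.4 − 0.6) = 0.4300/0.8000 = 0.5375
Terminal stock prices: S_uu = 107.8, S_ud = 46.2, S_dd = 19.8
Terminal payoffs (K − S): max(-57.8, 0) = 0, max(3.8, 0) = 3.8, max(30.2, 0) = 30.2
Node u (S = 77): continuation = 1/1.03·[0.5375·0.0000 + 0.4625·3.8000] = 1.7063; exercise value = 0.0000 ≤ continuation, so V_u = 1.7063
Node d (S = 33): continuation = 1/1.03·[0.5375·3.8000 + 0.4625·30.2000] = 15.5437; exercise value = 17.0000 > continuation, so V_d = 17.0000 (exercise)
Node 0 (S = 55): continuation = 1/1.03·[0.5375·1.7063 + 0.4625·17.0000] = 8.5239; exercise value = 0.0000 ≤ continuation, so V_0 = 8.5239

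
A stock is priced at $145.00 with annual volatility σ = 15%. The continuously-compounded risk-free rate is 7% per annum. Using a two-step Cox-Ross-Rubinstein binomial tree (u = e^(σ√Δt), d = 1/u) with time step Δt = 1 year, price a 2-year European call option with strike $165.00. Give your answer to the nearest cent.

CRR parameters: u = e^(σ√Δt) = e^(0.15·√1) = 1.1618, d = 1/u = 0.8607
Per-period rate: rΔt = 0.07·1 = 0.07, so R = e^0.07 = 1.0725
Risk-neutral probability p = (e^0.07 − 0.8607)/(1.1618 − 0.8607) = 0.2118/0.3011 = 0.7034
Terminal stock prices: S_uu = 195.7, S_ud = 145, S_dd = 107.4
Terminal payoffs (S − K): max(30.73, 0) = 30.73, max(-20, 0) = 0, max(-57.58, 0) = 0
Node u (S = 168.5): V_u = e^(−0.07)·[0.7034·30.7295 + 0.2966·0.0000] = 20.1527
Node d (S = 124.8): V_d = e^(−0.07)·[0.7034·0.0000 + 0.2966·0.0000] = 0.0000
Node 0 (S = 145): V_0 = e^(−0.07)·[0.7034·20.1527 + 0.2966·0.0000] = 13.2163

$13.22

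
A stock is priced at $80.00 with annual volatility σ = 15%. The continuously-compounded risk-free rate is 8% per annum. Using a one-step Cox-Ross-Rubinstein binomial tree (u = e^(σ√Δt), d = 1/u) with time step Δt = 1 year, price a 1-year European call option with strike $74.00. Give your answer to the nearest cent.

CRR parameters: u = e^(σ√Δt) = e^(0.15·√1) = 1.1618, d = 1/u = 0.8607
Per-period rate: rΔt = 0.08·1 = 0.08, so R = e^0.08 = 1.0833
Risk-neutral probability p = (e^0.08 − 0.8607)/(1.1618 − 0.8607) = 0.2226/0.3011 = 0.7392
Terminal stock prices: S_u = 92.95, S_d = 68.86
Terminal payoffs (S − K): max(18.95, 0) = 18.95, max(-5.143, 0) = 0
Node 0 (S = 80): V_0 = e^(−0.08)·[0.7392·18.9467 + 0.2608·0.0000] = 12.9279

$12.93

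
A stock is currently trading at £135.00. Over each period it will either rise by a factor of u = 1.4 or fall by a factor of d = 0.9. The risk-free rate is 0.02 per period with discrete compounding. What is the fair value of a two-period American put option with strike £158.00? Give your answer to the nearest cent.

£27.20

Risk-neutral probability p = (1 + 0.02 − 0.9)/(1.4 − 0.9) = 0.1200/0.5000 = 0.2400
Terminal stock prices: S_uu = 264.6, S_ud = 170.1, S_dd = 109.4
Terminal payoffs (K − S): max(-106.6, 0) = 0, max(-12.1, 0) = 0, max(48.65, 0) = 48.65
Node u (S = 189): continuation = 1/1.02·[0.2400·0.0000 + 0.7600·0.0000] = 0.0000; exercise value = 0.0000 ≤ continuation, so V_u = 0.0000
Node d (S = 121.5): continuation = 1/1.02·[0.2400·0.0000 + 0.7600·48.6500] = 36.2490; exercise value = 36.5000 > continuation, so V_d = 36.5000 (exercise)
Node 0 (S = 135): continuation = 1/1.02·[0.2400·0.0000 + 0.7600·36.5000] = 27.1961; exercise value = 23.0000 ≤ continuation, so V_0 = 27.1961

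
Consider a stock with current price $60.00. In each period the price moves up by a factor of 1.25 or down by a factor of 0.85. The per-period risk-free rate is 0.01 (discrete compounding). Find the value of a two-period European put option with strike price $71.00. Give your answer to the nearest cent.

Risk-neutral probability p = (1 + 0.01 − 0.85)/(1.25 − 0.85) = 0.1600/0.4000 = 0.4000
Terminal stock prices: S_uu = 93.75, S_ud = 63.75, S_dd = 43.35
Terminal payoffs (K − S): max(-22.75, 0) = 0, max(7.25, 0) = 7.25, max(27.65, 0) = 27.65
Node u (S = 75): V_u = 1/1.01·[0.4000·0.0000 + 0.6000·7.2500] = 4.3069
Node d (S = 51): V_d = 1/1.01·[0.4000·7.2500 + 0.6000·27.6500] = 19.2970
Node 0 (S = 60): V_0 = 1/1.01·[0.4000·4.3069 + 0.6000·19.2970] = 13.1693

$13.17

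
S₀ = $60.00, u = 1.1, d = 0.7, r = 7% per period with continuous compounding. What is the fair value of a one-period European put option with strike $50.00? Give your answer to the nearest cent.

Risk-neutral probability p = (e^0.07 − 0.7)/(1.1 − 0.7) = 0.3725/0.4000 = 0.9313
Terminal stock prices: S_u = 66, S_d = 42
Terminal payoffs (K − S): max(-16, 0) = 0, max(8, 0) = 8
Node 0 (S = 60): V_0 = e^(−0.07)·[0.9313·0.0000 + 0.0687·8.0000] = 0.5127

$0.51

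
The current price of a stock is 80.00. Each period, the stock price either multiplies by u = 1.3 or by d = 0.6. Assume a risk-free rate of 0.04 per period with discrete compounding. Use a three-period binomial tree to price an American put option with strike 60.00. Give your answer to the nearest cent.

7.46

Risk-neutral probability p = (1 + 0.04 − 0.6)/(1.3 − 0.6) = 0.4400/0.7000 = 0.6286
Terminal stock prices: S_uuu = 175.8, S_uud = 81.12, S_udd = 37.44, S_ddd = 17.28
Terminal payoffs (K − S): max(-115.8, 0) = 0, max(-21.12, 0) = 0, max(22.56, 0) = 22.56, max(42.72, 0) = 42.72
Node uu (S = 135.2): continuation = 1/1.04·[0.6286·0.0000 + 0.3714·0.0000] = 0.0000; exercise value = 0.0000 ≤ continuation, so V_uu = 0.0000
Node ud (S = 62.4): continuation = 1/1.04·[0.6286·0.0000 + 0.3714·22.5600] = 8.0571; exercise value = 0.0000 ≤ continuation, so V_ud = 8.0571
Node dd (S = 28.8): continuation = 1/1.04·[0.6286·22.5600 + 0.3714·42.7200] = 28.8923; exercise value = 31.2000 > continuation, so V_dd = 31.2000 (exercise)
Node u (S = 104): continuation = 1/1.04·[0.6286·0.0000 + 0.3714·8.0571] = 2.8776; exercise value = 0.0000 ≤ continuation, so V_u = 2.8776
Node d (S = 48): continuation = 1/1.04·[0.6286·8.0571 + 0.3714·31.2000] = 16.0126; exercise value = 12.0000 ≤ continuation, so V_d = 16.0126
Node 0 (S = 80): continuation = 1/1.04·[0.6286·2.8776 + 0.3714·16.0126] = 7.4580; exercise value = 0.0000 ≤ continuation, so V_0 = 7.4580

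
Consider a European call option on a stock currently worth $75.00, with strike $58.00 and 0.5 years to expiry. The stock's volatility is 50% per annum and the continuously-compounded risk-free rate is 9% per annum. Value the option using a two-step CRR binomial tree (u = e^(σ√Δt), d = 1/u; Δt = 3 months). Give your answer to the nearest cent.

$22.75

CRR parameters: u = e^(σ√Δt) = e^(0.5·√0.25) = 1.2840, d = 1/u = 0.7788
Per-period rate: rΔt = 0.09·0.25 = 0.0225, so R = e^0.0225 = 1.0228
Risk-neutral probability p = (e^0.0225 − 0.7788)/(1.2840 − 0.7788) = 0.2440/0.5052 = 0.4829
Terminal stock prices: S_uu = 123.7, S_ud = 75, S_dd = 45.49
Terminal payoffs (S − K): max(65.65, 0) = 65.65, max(17, 0) = 17, max(-12.51, 0) = 0
Node u (S = 96.3): V_u = e^(−0.0225)·[0.4829·65.6541 + 0.5171·17.0000] = 39.5923
Node d (S = 58.41): V_d = e^(−0.0225)·[0.4829·17.0000 + 0.5171·0.0000] = 8.0260
Node 0 (S = 75): V_0 = e^(−0.0225)·[0.4829·39.5923 + 0.5171·8.0260] = 22.7505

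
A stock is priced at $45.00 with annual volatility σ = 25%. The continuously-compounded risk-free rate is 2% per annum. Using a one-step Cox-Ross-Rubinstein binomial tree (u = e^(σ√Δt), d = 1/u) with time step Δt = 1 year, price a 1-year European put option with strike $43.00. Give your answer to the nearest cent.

CRR parameters: u = e^(σ√Δt) = e^(0.25·√1) = 1.2840, d = 1/u = 0.7788
Per-period rate: rΔt = 0.02·1 = 0.02, so R = e^0.02 = 1.0202
Risk-neutral probability p = (e^0.02 − 0.7788)/(1.2840 − 0.7788) = 0.2414/0.5052 = 0.4778
Terminal stock prices: S_u = 57.78, S_d = 35.05
Terminal payoffs (K − S): max(-14.78, 0) = 0, max(7.954, 0) = 7.954
Node 0 (S = 45): V_0 = e^(−0.02)·[0.4778·0.0000 + 0.5222·7.9540] = 4.0712

$4.07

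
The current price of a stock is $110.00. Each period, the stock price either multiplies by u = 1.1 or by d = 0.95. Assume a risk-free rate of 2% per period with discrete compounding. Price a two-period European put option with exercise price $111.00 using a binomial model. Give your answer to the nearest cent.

Risk-neutral probability p = (1 + 0.02 − 0.95)/(1.1 − 0.95) = 0.0700/0.1500 = 0.4667
Terminal stock prices: S_uu = 133.1, S_ud = 115, S_dd = 99.27
Terminal payoffs (K − S): max(-22.1, 0) = 0, max(-3.95, 0) = 0, max(11.73, 0) = 11.73
Node u (S = 121): V_u = 1/1.02·[0.4667·0.0000 + 0.5333·0.0000] = 0.0000
Node d (S = 104.5): V_d = 1/1.02·[0.4667·0.0000 + 0.5333·11.7250] = 6.1307
Node 0 (S = 110): V_0 = 1/1.02·[0.4667·0.0000 + 0.5333·6.1307] = 3.2056

$3.21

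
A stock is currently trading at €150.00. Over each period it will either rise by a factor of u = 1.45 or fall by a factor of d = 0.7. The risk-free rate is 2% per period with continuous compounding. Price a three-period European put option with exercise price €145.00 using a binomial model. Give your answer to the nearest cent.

Risk-neutral probability p = (e^0.02 − 0.7)/(1.45 − 0.7) = 0.3202/0.7500 = 0.4269
Terminal stock prices: S_uuu = 457.3, S_uud = 220.8, S_udd = 106.6, S_ddd = 51.45
Terminal payoffs (K − S): max(-312.3, 0) = 0, max(-75.76, 0) = 0, max(38.43, 0) = 38.43, max(93.55, 0) = 93.55
Node uu (S = 315.4): V_uu = e^(−0.02)·[0.4269·0.0000 + 0.5731·0.0000] = 0.0000
Node ud (S = 152.2): V_ud = e^(−0.02)·[0.4269·0.0000 + 0.5731·38.4250] = 21.5840
Node dd (S = 73.5): V_dd = e^(−0.02)·[0.4269·38.4250 + 0.5731·93.5500] = 68.6288
Node u (S = 217.5): V_u = e^(−0.02)·[0.4269·0.0000 + 0.5731·21.5840] = 12.1241
Node d (S = 105): V_d = e^(−0.02)·[0.4269·21.5840 + 0.5731·68.6288] = 47.5825
Node 0 (S = 150): V_0 = e^(−0.02)·[0.4269·12.1241 + 0.5731·47.5825] = 31.8016

€31.80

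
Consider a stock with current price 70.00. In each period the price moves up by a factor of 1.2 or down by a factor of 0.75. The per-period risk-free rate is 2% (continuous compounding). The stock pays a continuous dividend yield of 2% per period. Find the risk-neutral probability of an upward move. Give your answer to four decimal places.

p = 0.5556

Per-period risk-free factor R = e^0.02 = 1.0202; dividend-adjusted growth = e^(0.02−0.02) = 1.0000.
Risk-neutral probability p = (1.0000 − 0.75)/(1.2 − 0.75) = 0.2500/0.4500 = 0.5556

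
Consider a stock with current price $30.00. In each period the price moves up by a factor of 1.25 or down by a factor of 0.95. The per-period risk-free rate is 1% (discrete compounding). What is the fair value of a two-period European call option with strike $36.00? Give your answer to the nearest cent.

Risk-neutral probability p = (1 + 0.01 − 0.95)/(1.25 − 0.95) = 0.0600/0.3000 = 0.2000
Terminal stock prices: S_uu = 46.88, S_ud = 35.62, S_dd = 27.07
Terminal payoffs (S − K): max(10.88, 0) = 10.88, max(-0.375, 0) = 0, max(-8.925, 0) = 0
Node u (S = 37.5): V_u = 1/1.01·[0.2000·10.8750 + 0.8000·0.0000] = 2.1535
Node d (S = 28.5): V_d = 1/1.01·[0.2000·0.0000 + 0.8000·0.0000] = 0.0000
Node 0 (S = 30): V_0 = 1/1.01·[0.2000·2.1535 + 0.8000·0.0000] = 0.4264

$0.43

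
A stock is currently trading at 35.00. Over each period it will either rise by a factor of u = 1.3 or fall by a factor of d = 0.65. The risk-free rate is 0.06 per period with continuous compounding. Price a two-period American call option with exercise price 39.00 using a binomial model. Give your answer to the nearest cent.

7.17

Risk-neutral probability p = (e^0.06 − 0.65)/(1.3 − 0.65) = 0.4118/0.6500 = 0.6336
Terminal stock prices: S_uu = 59.15, S_ud = 29.57, S_dd = 14.79
Terminal payoffs (S − K): max(20.15, 0) = 20.15, max(-9.425, 0) = 0, max(-24.21, 0) = 0
Node u (S = 45.5): continuation = e^(−0.06)·[0.6336·20.1500 + 0.3664·0.0000] = 12.0234; exercise value = 6.5000 ≤ continuation, so V_u = 12.0234
Node d (S = 22.75): continuation = e^(−0.06)·[0.6336·0.0000 + 0.3664·0.0000] = 0.0000; exercise value = 0.0000 ≤ continuation, so V_d = 0.0000
Node 0 (S = 35): continuation = e^(−0.06)·[0.6336·12.0234 + 0.3664·0.0000] = 7.1744; exercise value = 0.0000 ≤ continuation, so V_0 = 7.1744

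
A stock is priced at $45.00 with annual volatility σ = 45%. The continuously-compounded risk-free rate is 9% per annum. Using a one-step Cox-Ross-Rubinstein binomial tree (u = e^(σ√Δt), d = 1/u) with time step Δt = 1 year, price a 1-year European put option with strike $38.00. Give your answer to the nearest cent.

CRR parameters: u = e^(σ√Δt) = e^(0.45·√1) = 1.5683, d = 1/u = 0.6376
Per-period rate: rΔt = 0.09·1 = 0.09, so R = e^0.09 = 1.0942
Risk-neutral probability p = (e^0.09 − 0.6376)/(1.5683 − 0.6376) = 0.4565/0.9307 = 0.4905
Terminal stock prices: S_u = 70.57, S_d = 28.69
Terminal payoffs (K − S): max(-32.57, 0) = 0, max(9.307, 0) = 9.307
Node 0 (S = 45): V_0 = e^(−0.09)·[0.4905·0.0000 + 0.5095·9.3067] = 4.3332

$4.33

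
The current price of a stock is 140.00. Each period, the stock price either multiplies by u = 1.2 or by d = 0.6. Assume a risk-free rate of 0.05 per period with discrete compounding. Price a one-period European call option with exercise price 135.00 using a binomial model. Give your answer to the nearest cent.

Risk-neutral probability p = (1 + 0.05 − 0.6)/(1.2 − 0.6) = 0.4500/0.6000 = 0.7500
Terminal stock prices: S_u = 168, S_d = 84
Terminal payoffs (S − K): max(33, 0) = 33, max(-51, 0) = 0
Node 0 (S = 140): V_0 = 1/1.05·[0.7500·33.0000 + 0.2500·0.0000] = 23.5714

23.57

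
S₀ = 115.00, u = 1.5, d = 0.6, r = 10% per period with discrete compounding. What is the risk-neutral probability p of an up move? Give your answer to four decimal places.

p = 0.5556

Risk-neutral probability p = (1 + 0.1 − 0.6)/(1.5 − 0.6) = 0.5000/0.9000 = 0.5556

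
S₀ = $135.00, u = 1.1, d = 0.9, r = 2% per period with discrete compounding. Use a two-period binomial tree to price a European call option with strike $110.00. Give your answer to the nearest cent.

Risk-neutral probability p = (1 + 0.02 − 0.9)/(1.1 − 0.9) = 0.1200/0.2000 = 0.6000
Terminal stock prices: S_uu = 163.4, S_ud = 133.7, S_dd = 109.4
Terminal payoffs (S − K): max(53.35, 0) = 53.35, max(23.65, 0) = 23.65, max(-0.65, 0) = 0
Node u (S = 148.5): V_u = 1/1.02·[0.6000·53.3500 + 0.4000·23.6500] = 40.6569
Node d (S = 121.5): V_d = 1/1.02·[0.6000·23.6500 + 0.4000·0.0000] = 13.9118
Node 0 (S = 135): V_0 = 1/1.02·[0.6000·40.6569 + 0.4000·13.9118] = 29.3714

$29.37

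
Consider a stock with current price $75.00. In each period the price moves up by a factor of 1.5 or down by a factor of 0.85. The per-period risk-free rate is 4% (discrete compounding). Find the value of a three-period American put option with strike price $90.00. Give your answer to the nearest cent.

Risk-neutral probability p = (1 + 0.04 − 0.85)/(1.5 − 0.85) = 0.1900/0.6500 = 0.2923
Terminal stock prices: S_uuu = 253.1, S_uud = 143.4, S_udd = 81.28, S_ddd = 46.06
Terminal payoffs (K − S): max(-163.1, 0) = 0, max(-53.44, 0) = 0, max(8.719, 0) = 8.719, max(43.94, 0) = 43.94
Node uu (S = 168.8): continuation = 1/1.04·[0.2923·0.0000 + 0.7077·0.0000] = 0.0000; exercise value = 0.0000 ≤ continuation, so V_uu = 0.0000
Node ud (S = 95.62): continuation = 1/1.04·[0.2923·0.0000 + 0.7077·8.7188] = 5.9329; exercise value = 0.0000 ≤ continuation, so V_ud = 5.9329
Node dd (S = 54.19): continuation = 1/1.04·[0.2923·8.7188 + 0.7077·43.9406] = 32.3510; exercise value = 35.8125 > continuation, so V_dd = 35.8125 (exercise)
Node u (S = 112.5): continuation = 1/1.04·[0.2923·0.0000 + 0.7077·5.9329] = 4.0372; exercise value = 0.0000 ≤ continuation, so V_u = 4.0372
Node d (S = 63.75): continuation = 1/1.04·[0.2923·5.9329 + 0.7077·35.8125] = 26.0370; exercise value = 26.2500 > continuation, so V_d = 26.2500 (exercise)
Node 0 (S = 75): continuation = 1/1.04·[0.2923·4.0372 + 0.7077·26.2500] = 18.9971; exercise value = 15.0000 ≤ continuation, so V_0 = 18.9971

$19.00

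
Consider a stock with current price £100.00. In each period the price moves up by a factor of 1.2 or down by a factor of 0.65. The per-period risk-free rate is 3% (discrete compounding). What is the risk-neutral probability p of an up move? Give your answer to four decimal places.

Risk-neutral probability p = (1 + 0.03 − 0.65)/(1.2 − 0.65) = 0.3800/0.5500 = 0.6909

p = 0.6909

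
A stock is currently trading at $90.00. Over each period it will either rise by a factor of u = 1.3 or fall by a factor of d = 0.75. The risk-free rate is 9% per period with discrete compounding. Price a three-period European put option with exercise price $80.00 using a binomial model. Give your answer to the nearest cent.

$4.77

Risk-neutral probability p = (1 + 0.09 − 0.75)/(1.3 − 0.75) = 0.3400/0.5500 = 0.6182
Terminal stock prices: S_uuu = 197.7, S_uud = 114.1, S_udd = 65.81, S_ddd = 37.97
Terminal payoffs (K − S): max(-117.7, 0) = 0, max(-34.08, 0) = 0, max(14.19, 0) = 14.19, max(42.03, 0) = 42.03
Node uu (S = 152.1): V_uu = 1/1.09·[0.6182·0.0000 + 0.3818·0.0000] = 0.0000
Node ud (S = 87.75): V_ud = 1/1.09·[0.6182·0.0000 + 0.3818·14.1875] = 4.9698
Node dd (S = 50.62): V_dd = 1/1.09·[0.6182·14.1875 + 0.3818·42.0312] = 22.7695
Node u (S = 117): V_u = 1/1.09·[0.6182·0.0000 + 0.3818·4.9698] = 1.7409
Node d (S = 67.5): V_d = 1/1.09·[0.6182·4.9698 + 0.3818·22.7695] = 10.7945
Node 0 (S = 90): V_0 = 1/1.09·[0.6182·1.7409 + 0.3818·10.7945] = 4.7685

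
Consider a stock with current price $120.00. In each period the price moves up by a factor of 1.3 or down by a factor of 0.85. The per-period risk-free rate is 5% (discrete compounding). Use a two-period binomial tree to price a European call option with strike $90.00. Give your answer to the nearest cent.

$39.29

Risk-neutral probability p = (1 + 0.05 − 0.85)/(1.3 − 0.85) = 0.2000/0.4500 = 0.4444
Terminal stock prices: S_uu = 202.8, S_ud = 132.6, S_dd = 86.7
Terminal payoffs (S − K): max(112.8, 0) = 112.8, max(42.6, 0) = 42.6, max(-3.3, 0) = 0
Node u (S = 156): V_u = 1/1.05·[0.4444·112.8000 + 0.5556·42.6000] = 70.2857
Node d (S = 102): V_d = 1/1.05·[0.4444·42.6000 + 0.5556·0.0000] = 18.0317
Node 0 (S = 120): V_0 = 1/1.05·[0.4444·70.2857 + 0.5556·18.0317] = 39.2912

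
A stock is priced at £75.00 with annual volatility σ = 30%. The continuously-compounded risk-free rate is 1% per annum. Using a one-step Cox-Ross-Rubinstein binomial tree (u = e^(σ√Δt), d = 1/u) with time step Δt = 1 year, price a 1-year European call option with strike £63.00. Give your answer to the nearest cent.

£16.74

CRR parameters: u = e^(σ√Δt) = e^(0.3·√1) = 1.3499, d = 1/u = 0.7408
Per-period rate: rΔt = 0.01·1 = 0.01, so R = e^0.01 = 1.0101
Risk-neutral probability p = (e^0.01 − 0.7408)/(1.3499 − 0.7408) = 0.2692/0.6090 = 0.4421
Terminal stock prices: S_u = 101.2, S_d = 55.56
Terminal payoffs (S − K): max(38.24, 0) = 38.24, max(-7.439, 0) = 0
Node 0 (S = 75): V_0 = e^(−0.01)·[0.4421·38.2394 + 0.5579·0.0000] = 16.7359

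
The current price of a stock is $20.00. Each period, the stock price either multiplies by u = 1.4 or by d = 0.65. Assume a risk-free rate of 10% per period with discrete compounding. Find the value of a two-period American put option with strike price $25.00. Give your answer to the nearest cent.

Risk-neutral probability p = (1 + 0.1 − 0.65)/(1.4 − 0.65) = 0.4500/0.7500 = 0.6000
Terminal stock prices: S_uu = 39.2, S_ud = 18.2, S_dd = 8.45
Terminal payoffs (K − S): max(-14.2, 0) = 0, max(6.8, 0) = 6.8, max(16.55, 0) = 16.55
Node u (S = 28): continuation = 1/1.1·[0.6000·0.0000 + 0.4000·6.8000] = 2.4727; exercise value = 0.0000 ≤ continuation, so V_u = 2.4727
Node d (S = 13): continuation = 1/1.1·[0.6000·6.8000 + 0.4000·16.5500] = 9.7273; exercise value = 12.0000 > continuation, so V_d = 12.0000 (exercise)
Node 0 (S = 20): continuation = 1/1.1·[0.6000·2.4727 + 0.4000·12.0000] = 5.7124; exercise value = 5.0000 ≤ continuation, so V_0 = 5.7124

$5.71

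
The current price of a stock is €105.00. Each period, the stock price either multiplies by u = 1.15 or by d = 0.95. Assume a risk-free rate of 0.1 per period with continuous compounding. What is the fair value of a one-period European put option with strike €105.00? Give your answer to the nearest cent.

€1.06

Risk-neutral probability p = (e^0.1 − 0.95)/(1.15 − 0.95) = 0.1552/0.2000 = 0.7759
Terminal stock prices: S_u = 120.7, S_d = 99.75
Terminal payoffs (K − S): max(-15.75, 0) = 0, max(5.25, 0) = 5.25
Node 0 (S = 105): V_0 = e^(−0.1)·[0.7759·0.0000 + 0.2241·5.2500] = 1.0648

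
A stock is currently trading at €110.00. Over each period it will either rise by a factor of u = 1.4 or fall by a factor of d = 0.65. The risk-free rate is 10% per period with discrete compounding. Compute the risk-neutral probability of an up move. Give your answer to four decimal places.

p = 0.6000

Risk-neutral probability p = (1 + 0.1 − 0.65)/(1.4 − 0.65) = 0.4500/0.7500 = 0.6000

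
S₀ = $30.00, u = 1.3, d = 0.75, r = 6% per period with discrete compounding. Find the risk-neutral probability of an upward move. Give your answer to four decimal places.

p = 0.5636

Risk-neutral probability p = (1 + 0.06 − 0.75)/(1.3 − 0.75) = 0.3100/0.5500 = 0.5636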